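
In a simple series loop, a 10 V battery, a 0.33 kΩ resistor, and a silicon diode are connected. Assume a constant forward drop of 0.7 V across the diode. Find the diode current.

KVL around the loop: 10 = V_D + I·R = 0.7 + I × 0.33 kΩ.
So I = (10 − 0.7) / 0.33 kΩ = 9.3 / 0.33 = 28.2 mA.

I ≈ 28 mA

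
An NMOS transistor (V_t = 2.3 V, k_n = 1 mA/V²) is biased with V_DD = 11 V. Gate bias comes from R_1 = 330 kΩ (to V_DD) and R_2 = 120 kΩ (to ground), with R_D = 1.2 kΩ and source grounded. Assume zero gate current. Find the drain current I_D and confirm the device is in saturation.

I_D ≈ 0.2 mA

V_G = V_DD·R_2/(R_1+R_2) = 11×120/450 = 2.93 V. With the source grounded, V_GS = V_G = 2.93 V.
Assume saturation: I_D = (k_n/2)(V_GS − V_t)² = (1/2)×(2.93 − 2.3)² = 0.5×0.633² = 0.201 mA.
V_DS = V_DD − I_D·R_D = 11 − 0.201×1.2 = 10.8 V.
Saturation requires V_DS ≥ V_GS − V_t = 0.633 V; 10.8 ≥ 0.633 ✓.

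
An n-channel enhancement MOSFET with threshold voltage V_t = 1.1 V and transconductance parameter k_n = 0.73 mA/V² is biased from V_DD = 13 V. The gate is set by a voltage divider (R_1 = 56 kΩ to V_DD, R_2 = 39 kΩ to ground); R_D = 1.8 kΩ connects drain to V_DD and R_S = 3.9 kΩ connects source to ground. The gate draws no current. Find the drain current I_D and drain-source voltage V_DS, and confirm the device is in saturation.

I_D ≈ 0.72 mA, V_DS ≈ 8.9 V

V_G = V_DD·R_2/(R_1+R_2) = 13×39/95 = 5.34 V.
Assume saturation: I_D = (k_n/2)(V_GS − V_t)² with V_GS = V_G − I_D·R_S = 5.34 − 3.9·I_D.
Substituting gives 5.55·I_D² − 13.1·I_D + 6.55 = 0, with roots I_D = 0.725 or 1.63 mA.
The root I_D = 1.63 mA gives V_GS = -1.01 V ≤ V_t, so take I_D = 0.725 mA.
Then V_GS = 2.51 V and V_DS = V_DD − I_D(R_D+R_S) = 13 − 0.725×5.7 = 8.87 V.
Saturation requires V_DS ≥ V_GS − V_t = 1.41 V; 8.87 ≥ 1.41 ✓.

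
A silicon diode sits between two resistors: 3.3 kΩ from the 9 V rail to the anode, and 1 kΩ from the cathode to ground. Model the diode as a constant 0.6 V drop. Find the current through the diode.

The two resistors are in series with the diode, so KVL gives 9 = I·3.3 + 0.6 + I·1.
I = (9 − 0.6) / (3.3 + 1) kΩ = 8.4 / 4.3 = 1.95 mA.

I ≈ 2 mA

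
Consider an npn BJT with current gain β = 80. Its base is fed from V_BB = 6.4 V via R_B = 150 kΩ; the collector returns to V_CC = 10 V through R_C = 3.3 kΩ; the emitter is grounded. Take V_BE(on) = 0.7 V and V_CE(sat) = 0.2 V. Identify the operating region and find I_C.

saturation; I_C ≈ 3 mA

Assume active: I_B = (6.4 − 0.7)/150 = 0.038 mA, giving I_C = β·I_B = 3.04 mA.
But then V_CE = 10 − 3.04×3.3 = -0.032 V < V_CE(sat) = 0.2 V — impossible in the active region.
So the transistor is saturated. With V_CE = 0.2 V, I_C = (V_CC − 0.2)/R_C = 9.8/3.3 = 2.97 mA.
Check: β·I_B = 3.04 mA > I_C = 2.97 mA, confirming saturation.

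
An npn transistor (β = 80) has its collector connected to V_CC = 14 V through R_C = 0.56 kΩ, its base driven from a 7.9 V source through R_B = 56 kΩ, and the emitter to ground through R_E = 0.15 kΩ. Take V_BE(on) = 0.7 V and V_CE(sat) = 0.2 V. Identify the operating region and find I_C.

active; I_C ≈ 8.5 mA

Assume active. Base-emitter loop: I_B = (V_BB − V_BE)/(R_B + (β+1)R_E) = (7.9 − 0.7)/(56 + 81×0.15) = 0.106 mA.
I_C = β·I_B = 80×0.106 = 8.45 mA.
V_CE = V_CC − I_C·R_C − I_E·R_E = 14 − 8.45×0.56 − 8.56×0.15 = 7.98 V > V_CE(sat), so the active-region assumption holds.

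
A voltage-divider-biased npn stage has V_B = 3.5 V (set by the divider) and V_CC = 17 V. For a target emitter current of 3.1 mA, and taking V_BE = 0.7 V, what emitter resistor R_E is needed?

R_E ≈ 0.9 kΩ

V_E = V_B − V_BE = 3.5 − 0.7 = 2.8 V.
R_E = V_E / I_E = 2.8 / 3.1 = 0.903 kΩ.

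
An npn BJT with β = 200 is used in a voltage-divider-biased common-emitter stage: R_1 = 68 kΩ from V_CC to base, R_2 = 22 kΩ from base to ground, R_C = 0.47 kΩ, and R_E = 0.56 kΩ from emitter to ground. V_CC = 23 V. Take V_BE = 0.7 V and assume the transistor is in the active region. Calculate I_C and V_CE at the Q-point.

I_C ≈ 7.6 mA, V_CE ≈ 15 V

Thevenize the base divider: V_Th = V_CC·R_2/(R_1+R_2) = 23×22/90 = 5.62 V, R_Th = R_1‖R_2 = 16.6 kΩ.
Base-emitter loop: V_Th = I_B·R_Th + V_BE + (β+1)I_B·R_E, so I_B = (5.62 − 0.7) / (16.6 + 201×0.56) = 0.0381 mA.
I_C = β·I_B = 200×0.0381 = 7.62 mA, and I_E = (β+1)I_B = 7.66 mA.
V_CE = V_CC − I_C·R_C − I_E·R_E = 23 − 7.62×0.47 − 7.66×0.56 = 15.1 V.
V_CE = 15.1 V > 0.2 V confirms active-region operation.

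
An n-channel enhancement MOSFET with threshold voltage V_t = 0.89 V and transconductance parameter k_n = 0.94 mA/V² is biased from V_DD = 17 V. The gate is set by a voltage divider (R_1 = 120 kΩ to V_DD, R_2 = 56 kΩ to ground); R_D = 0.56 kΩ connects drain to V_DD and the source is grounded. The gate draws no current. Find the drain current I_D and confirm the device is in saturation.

I_D ≈ 9.6 mA

V_G = V_DD·R_2/(R_1+R_2) = 17×56/176 = 5.41 V. With the source grounded, V_GS = V_G = 5.41 V.
Assume saturation: I_D = (k_n/2)(V_GS − V_t)² = (0.94/2)×(5.41 − 0.89)² = 0.47×4.52² = 9.6 mA.
V_DS = V_DD − I_D·R_D = 17 − 9.6×0.56 = 11.6 V.
Saturation requires V_DS ≥ V_GS − V_t = 4.52 V; 11.6 ≥ 4.52 ✓.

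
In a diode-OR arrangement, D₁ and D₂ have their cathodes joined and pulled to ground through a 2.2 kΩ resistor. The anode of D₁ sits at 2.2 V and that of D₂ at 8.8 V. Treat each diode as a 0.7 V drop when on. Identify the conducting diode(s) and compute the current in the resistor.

Only D₂ conducts; I_R ≈ 3.7 mA

Assume both conduct. Then node N would need to be at both 2.2−0.7 = 1.5 V and 8.8−0.7 = 8.1 V, which is impossible.
Assume only D₂ conducts: V_N = 8.8 − 0.7 = 8.1 V, so I_R = 8.1/2.2 = 3.68 mA.
Check D₁: its anode-to-cathode voltage is 2.2 − 8.1 = -5.9 V < 0.7 V, so it is off. The assumption is consistent.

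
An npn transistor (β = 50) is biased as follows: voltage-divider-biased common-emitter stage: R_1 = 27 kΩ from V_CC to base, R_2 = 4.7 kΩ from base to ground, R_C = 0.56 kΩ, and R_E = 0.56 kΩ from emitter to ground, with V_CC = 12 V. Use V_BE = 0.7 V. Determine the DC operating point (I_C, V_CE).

I_C ≈ 1.7 mA, V_CE ≈ 10 V

Thevenize the base divider: V_Th = V_CC·R_2/(R_1+R_2) = 12×4.7/31.7 = 1.78 V, R_Th = R_1‖R_2 = 4 kΩ.
Base-emitter loop: V_Th = I_B·R_Th + V_BE + (β+1)I_B·R_E, so I_B = (1.78 − 0.7) / (4 + 51×0.56) = 0.0331 mA.
I_C = β·I_B = 50×0.0331 = 1.66 mA, and I_E = (β+1)I_B = 1.69 mA.
V_CE = V_CC − I_C·R_C − I_E·R_E = 12 − 1.66×0.56 − 1.69×0.56 = 10.1 V.
V_CE = 10.1 V > 0.2 V confirms active-region operation.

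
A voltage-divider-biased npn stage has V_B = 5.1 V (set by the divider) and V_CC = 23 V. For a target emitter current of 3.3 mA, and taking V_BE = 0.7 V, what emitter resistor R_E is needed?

V_E = V_B − V_BE = 5.1 − 0.7 = 4.4 V.
R_E = V_E / I_E = 4.4 / 3.3 = 1.33 kΩ.

R_E ≈ 1.3 kΩ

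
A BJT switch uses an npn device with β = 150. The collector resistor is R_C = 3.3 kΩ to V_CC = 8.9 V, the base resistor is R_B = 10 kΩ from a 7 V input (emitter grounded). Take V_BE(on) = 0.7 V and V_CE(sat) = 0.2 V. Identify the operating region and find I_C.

Assume active: I_B = (7 − 0.7)/10 = 0.63 mA, giving I_C = β·I_B = 94.5 mA.
But then V_CE = 8.9 − 94.5×3.3 = -303 V < V_CE(sat) = 0.2 V — impossible in the active region.
So the transistor is saturated. With V_CE = 0.2 V, I_C = (V_CC − 0.2)/R_C = 8.7/3.3 = 2.64 mA.
Check: β·I_B = 94.5 mA > I_C = 2.64 mA, confirming saturation.

saturation; I_C ≈ 2.6 mA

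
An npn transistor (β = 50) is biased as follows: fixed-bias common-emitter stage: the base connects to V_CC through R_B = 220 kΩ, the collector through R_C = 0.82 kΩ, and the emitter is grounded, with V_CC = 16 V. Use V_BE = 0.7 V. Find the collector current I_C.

I_C ≈ 3.5 mA

Base loop: V_CC = I_B·R_B + V_BE, so I_B = (16 − 0.7)/220 kΩ = 0.0695 mA.
In the active region I_C = β·I_B = 50 × 0.0695 = 3.48 mA.
Collector loop: V_CE = V_CC − I_C·R_C = 16 − 3.48×0.82 = 13.1 V.
Since V_CE = 13.1 V > V_CE(sat) ≈ 0.2 V, the transistor is in the active region as assumed.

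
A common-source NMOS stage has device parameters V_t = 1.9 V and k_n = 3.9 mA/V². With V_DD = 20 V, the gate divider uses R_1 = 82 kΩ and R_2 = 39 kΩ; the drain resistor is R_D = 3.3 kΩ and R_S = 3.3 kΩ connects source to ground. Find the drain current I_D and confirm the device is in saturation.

V_G = V_DD·R_2/(R_1+R_2) = 20×39/121 = 6.45 V.
Assume saturation: I_D = (k_n/2)(V_GS − V_t)² with V_GS = V_G − I_D·R_S = 6.45 − 3.3·I_D.
Substituting gives 21.2·I_D² − 59.5·I_D + 40.3 = 0, with roots I_D = 1.15 or 1.66 mA.
The root I_D = 1.66 mA gives V_GS = 0.978 V ≤ V_t, so take I_D = 1.15 mA.
Then V_GS = 2.67 V and V_DS = V_DD − I_D(R_D+R_S) = 20 − 1.15×6.6 = 12.4 V.
Saturation requires V_DS ≥ V_GS − V_t = 0.766 V; 12.4 ≥ 0.766 ✓.

I_D ≈ 1.1 mA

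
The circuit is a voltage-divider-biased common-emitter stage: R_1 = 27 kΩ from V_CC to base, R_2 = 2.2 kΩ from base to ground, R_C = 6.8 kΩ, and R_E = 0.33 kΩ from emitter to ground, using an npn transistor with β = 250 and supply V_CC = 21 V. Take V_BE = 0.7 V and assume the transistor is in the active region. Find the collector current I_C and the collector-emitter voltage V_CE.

Thevenize the base divider: V_Th = V_CC·R_2/(R_1+R_2) = 21×2.2/29.2 = 1.58 V, R_Th = R_1‖R_2 = 2.03 kΩ.
Base-emitter loop: V_Th = I_B·R_Th + V_BE + (β+1)I_B·R_E, so I_B = (1.58 − 0.7) / (2.03 + 251×0.33) = 0.0104 mA.
I_C = β·I_B = 250×0.0104 = 2.6 mA, and I_E = (β+1)I_B = 2.61 mA.
V_CE = V_CC − I_C·R_C − I_E·R_E = 21 − 2.6×6.8 − 2.61×0.33 = 2.47 V.
V_CE = 2.47 V > 0.2 V confirms active-region operation.

I_C ≈ 2.6 mA, V_CE ≈ 2.5 V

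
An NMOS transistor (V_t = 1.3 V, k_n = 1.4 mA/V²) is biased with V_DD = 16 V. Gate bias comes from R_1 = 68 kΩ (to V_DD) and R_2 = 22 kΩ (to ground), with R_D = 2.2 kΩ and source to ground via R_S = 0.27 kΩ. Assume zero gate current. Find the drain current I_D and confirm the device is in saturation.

V_G = V_DD·R_2/(R_1+R_2) = 16×22/90 = 3.91 V.
Assume saturation: I_D = (k_n/2)(V_GS − V_t)² with V_GS = V_G − I_D·R_S = 3.91 − 0.27·I_D.
Substituting gives 0.051·I_D² − 1.99·I_D + 4.77 = 0, with roots I_D = 2.57 or 36.4 mA.
The root I_D = 36.4 mA gives V_GS = -5.91 V ≤ V_t, so take I_D = 2.57 mA.
Then V_GS = 3.22 V and V_DS = V_DD − I_D(R_D+R_S) = 16 − 2.57×2.47 = 9.65 V.
Saturation requires V_DS ≥ V_GS − V_t = 1.92 V; 9.65 ≥ 1.92 ✓.

I_D ≈ 2.6 mA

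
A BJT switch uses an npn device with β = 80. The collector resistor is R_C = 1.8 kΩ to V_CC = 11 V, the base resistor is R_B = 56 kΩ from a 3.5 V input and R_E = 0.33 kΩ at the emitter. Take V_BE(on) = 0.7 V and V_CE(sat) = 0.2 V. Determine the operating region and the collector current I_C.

Assume active. Base-emitter loop: I_B = (V_BB − V_BE)/(R_B + (β+1)R_E) = (3.5 − 0.7)/(56 + 81×0.33) = 0.0338 mA.
I_C = β·I_B = 80×0.0338 = 2.71 mA.
V_CE = V_CC − I_C·R_C − I_E·R_E = 11 − 2.71×1.8 − 2.74×0.33 = 5.22 V > V_CE(sat), so the active-region assumption holds.

active; I_C ≈ 2.7 mA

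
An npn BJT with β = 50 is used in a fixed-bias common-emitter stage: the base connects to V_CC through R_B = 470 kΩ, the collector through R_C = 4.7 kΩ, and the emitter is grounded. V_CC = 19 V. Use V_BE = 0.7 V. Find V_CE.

Base loop: V_CC = I_B·R_B + V_BE, so I_B = (19 − 0.7)/470 kΩ = 0.0389 mA.
In the active region I_C = β·I_B = 50 × 0.0389 = 1.95 mA.
Collector loop: V_CE = V_CC − I_C·R_C = 19 − 1.95×4.7 = 9.85 V.
Since V_CE = 9.85 V > V_CE(sat) ≈ 0.2 V, the transistor is in the active region as assumed.

V_CE ≈ 9.8 V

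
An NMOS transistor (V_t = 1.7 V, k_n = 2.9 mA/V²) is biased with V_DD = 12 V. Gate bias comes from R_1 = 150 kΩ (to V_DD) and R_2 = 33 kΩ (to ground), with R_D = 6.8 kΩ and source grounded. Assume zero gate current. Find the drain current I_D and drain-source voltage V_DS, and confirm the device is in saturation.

V_G = V_DD·R_2/(R_1+R_2) = 12×33/183 = 2.16 V. With the source grounded, V_GS = V_G = 2.16 V.
Assume saturation: I_D = (k_n/2)(V_GS − V_t)² = (2.9/2)×(2.16 − 1.7)² = 1.45×0.464² = 0.312 mA.
V_DS = V_DD − I_D·R_D = 12 − 0.312×6.8 = 9.88 V.
Saturation requires V_DS ≥ V_GS − V_t = 0.464 V; 9.88 ≥ 0.464 ✓.

I_D ≈ 0.31 mA, V_DS ≈ 9.9 V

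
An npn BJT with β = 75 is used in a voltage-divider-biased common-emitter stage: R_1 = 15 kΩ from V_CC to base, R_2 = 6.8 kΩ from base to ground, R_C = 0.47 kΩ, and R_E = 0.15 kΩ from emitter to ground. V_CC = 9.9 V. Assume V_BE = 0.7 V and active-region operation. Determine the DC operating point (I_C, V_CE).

I_C ≈ 11 mA, V_CE ≈ 3 V

Thevenize the base divider: V_Th = V_CC·R_2/(R_1+R_2) = 9.9×6.8/21.8 = 3.09 V, R_Th = R_1‖R_2 = 4.68 kΩ.
Base-emitter loop: V_Th = I_B·R_Th + V_BE + (β+1)I_B·R_E, so I_B = (3.09 − 0.7) / (4.68 + 76×0.15) = 0.149 mA.
I_C = β·I_B = 75×0.149 = 11.1 mA, and I_E = (β+1)I_B = 11.3 mA.
V_CE = V_CC − I_C·R_C − I_E·R_E = 9.9 − 11.1×0.47 − 11.3×0.15 = 2.97 V.
V_CE = 2.97 V > 0.2 V confirms active-region operation.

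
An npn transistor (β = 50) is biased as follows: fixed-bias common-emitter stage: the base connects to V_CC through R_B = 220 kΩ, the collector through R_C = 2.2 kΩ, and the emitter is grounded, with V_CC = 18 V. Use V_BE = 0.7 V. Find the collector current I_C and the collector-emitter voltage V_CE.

Base loop: V_CC = I_B·R_B + V_BE, so I_B = (18 − 0.7)/220 kΩ = 0.0786 mA.
In the active region I_C = β·I_B = 50 × 0.0786 = 3.93 mA.
Collector loop: V_CE = V_CC − I_C·R_C = 18 − 3.93×2.2 = 9.35 V.
Since V_CE = 9.35 V > V_CE(sat) ≈ 0.2 V, the transistor is in the active region as assumed.

I_C ≈ 3.9 mA, V_CE ≈ 9.3 V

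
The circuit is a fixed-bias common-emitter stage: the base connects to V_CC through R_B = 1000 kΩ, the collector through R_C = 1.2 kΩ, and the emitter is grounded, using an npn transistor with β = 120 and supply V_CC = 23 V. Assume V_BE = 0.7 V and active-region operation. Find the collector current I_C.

I_C ≈ 2.7 mA

Base loop: V_CC = I_B·R_B + V_BE, so I_B = (23 − 0.7)/1000 kΩ = 0.0223 mA.
In the active region I_C = β·I_B = 120 × 0.0223 = 2.68 mA.
Collector loop: V_CE = V_CC − I_C·R_C = 23 − 2.68×1.2 = 19.8 V.
Since V_CE = 19.8 V > V_CE(sat) ≈ 0.2 V, the transistor is in the active region as assumed.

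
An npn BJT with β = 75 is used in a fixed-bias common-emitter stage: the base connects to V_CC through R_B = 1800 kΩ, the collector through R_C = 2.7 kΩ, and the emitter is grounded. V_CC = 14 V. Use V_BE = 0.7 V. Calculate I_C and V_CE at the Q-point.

I_C ≈ 0.55 mA, V_CE ≈ 13 V

Base loop: V_CC = I_B·R_B + V_BE, so I_B = (14 − 0.7)/1800 kΩ = 0.00739 mA.
In the active region I_C = β·I_B = 75 × 0.00739 = 0.554 mA.
Collector loop: V_CE = V_CC − I_C·R_C = 14 − 0.554×2.7 = 12.5 V.
Since V_CE = 12.5 V > V_CE(sat) ≈ 0.2 V, the transistor is in the active region as assumed.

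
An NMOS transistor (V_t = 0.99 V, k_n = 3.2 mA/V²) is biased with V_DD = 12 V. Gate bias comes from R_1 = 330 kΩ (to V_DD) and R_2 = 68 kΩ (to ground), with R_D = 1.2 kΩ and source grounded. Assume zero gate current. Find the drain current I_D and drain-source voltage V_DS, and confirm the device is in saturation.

I_D ≈ 1.8 mA, V_DS ≈ 9.8 V

V_G = V_DD·R_2/(R_1+R_2) = 12×68/398 = 2.05 V. With the source grounded, V_GS = V_G = 2.05 V.
Assume saturation: I_D = (k_n/2)(V_GS − V_t)² = (3.2/2)×(2.05 − 0.99)² = 1.6×1.06² = 1.8 mA.
V_DS = V_DD − I_D·R_D = 12 − 1.8×1.2 = 9.84 V.
Saturation requires V_DS ≥ V_GS − V_t = 1.06 V; 9.84 ≥ 1.06 ✓.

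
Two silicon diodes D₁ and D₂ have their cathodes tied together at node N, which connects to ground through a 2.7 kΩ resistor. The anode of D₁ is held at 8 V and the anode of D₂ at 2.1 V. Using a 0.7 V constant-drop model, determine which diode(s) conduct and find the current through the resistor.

Assume both conduct. Then node N would need to be at both 8−0.7 = 7.3 V and 2.1−0.7 = 1.4 V, which is impossible.
Assume only D₁ conducts: V_N = 8 − 0.7 = 7.3 V, so I_R = 7.3/2.7 = 2.7 mA.
Check D₂: its anode-to-cathode voltage is 2.1 − 7.3 = -5.2 V < 0.7 V, so it is off. The assumption is consistent.

Only D₁ conducts; I_R ≈ 2.7 mA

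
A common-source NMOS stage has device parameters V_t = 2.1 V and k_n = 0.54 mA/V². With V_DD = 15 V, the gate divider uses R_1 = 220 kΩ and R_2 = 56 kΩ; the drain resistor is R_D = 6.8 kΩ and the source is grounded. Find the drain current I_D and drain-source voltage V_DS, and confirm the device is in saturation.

I_D ≈ 0.24 mA, V_DS ≈ 13 V

V_G = V_DD·R_2/(R_1+R_2) = 15×56/276 = 3.04 V. With the source grounded, V_GS = V_G = 3.04 V.
Assume saturation: I_D = (k_n/2)(V_GS − V_t)² = (0.54/2)×(3.04 − 2.1)² = 0.27×0.943² = 0.24 mA.
V_DS = V_DD − I_D·R_D = 15 − 0.24×6.8 = 13.4 V.
Saturation requires V_DS ≥ V_GS − V_t = 0.943 V; 13.4 ≥ 0.943 ✓.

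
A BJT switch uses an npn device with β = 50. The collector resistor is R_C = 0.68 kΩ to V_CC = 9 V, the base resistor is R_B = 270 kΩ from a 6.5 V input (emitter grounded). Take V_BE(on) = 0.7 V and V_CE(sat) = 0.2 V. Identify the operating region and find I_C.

Assume active. Base-emitter loop: I_B = (V_BB − V_BE)/R_B = (6.5 − 0.7)/270 = 0.0215 mA.
I_C = β·I_B = 50×0.0215 = 1.07 mA.
V_CE = V_CC − I_C·R_C = 9 − 1.07×0.68 = 8.27 V > V_CE(sat), so the active-region assumption holds.

active; I_C ≈ 1.1 mA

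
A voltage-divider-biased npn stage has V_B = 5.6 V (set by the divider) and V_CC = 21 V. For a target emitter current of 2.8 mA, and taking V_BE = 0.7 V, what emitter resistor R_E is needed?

V_E = V_B − V_BE = 5.6 − 0.7 = 4.9 V.
R_E = V_E / I_E = 4.9 / 2.8 = 1.75 kΩ.

R_E ≈ 1.8 kΩ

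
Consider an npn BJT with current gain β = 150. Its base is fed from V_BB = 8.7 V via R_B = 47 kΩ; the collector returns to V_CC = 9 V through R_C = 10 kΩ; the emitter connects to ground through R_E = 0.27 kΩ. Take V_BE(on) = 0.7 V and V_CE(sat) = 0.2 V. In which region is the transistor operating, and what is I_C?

saturation; I_C ≈ 0.85 mA

Assume active: I_B = (8.7 − 0.7)/(47 + 151×0.27) = 0.0911 mA, I_C = β·I_B = 13.7 mA.
Then V_CE = 9 − 13.7×10 − 13.8×0.27 = -131 V < 0.2 V — the active assumption fails.
Re-solve with V_CE = 0.2 V. KCL at the emitter: V_E/R_E = (V_BB−0.7−V_E)/R_B + (V_CC−0.2−V_E)/R_C, giving V_E = 0.275 V.
I_C = (V_CC − 0.2 − V_E)/R_C = (8.8 − 0.275)/10 = 0.853 mA.
Check: I_B = (8 − 0.275)/47 = 0.164 mA, and β·I_B = 24.7 mA > I_C, confirming saturation.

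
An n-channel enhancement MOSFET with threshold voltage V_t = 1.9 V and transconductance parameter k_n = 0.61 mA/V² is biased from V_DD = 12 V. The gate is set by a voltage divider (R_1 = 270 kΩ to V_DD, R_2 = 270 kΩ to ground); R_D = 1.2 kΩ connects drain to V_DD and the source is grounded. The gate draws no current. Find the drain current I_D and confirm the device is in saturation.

V_G = V_DD·R_2/(R_1+R_2) = 12×270/540 = 6 V. With the source grounded, V_GS = V_G = 6 V.
Assume saturation: I_D = (k_n/2)(V_GS − V_t)² = (0.61/2)×(6 − 1.9)² = 0.305×4.1² = 5.13 mA.
V_DS = V_DD − I_D·R_D = 12 − 5.13×1.2 = 5.85 V.
Saturation requires V_DS ≥ V_GS − V_t = 4.1 V; 5.85 ≥ 4.1 ✓.

I_D ≈ 5.1 mA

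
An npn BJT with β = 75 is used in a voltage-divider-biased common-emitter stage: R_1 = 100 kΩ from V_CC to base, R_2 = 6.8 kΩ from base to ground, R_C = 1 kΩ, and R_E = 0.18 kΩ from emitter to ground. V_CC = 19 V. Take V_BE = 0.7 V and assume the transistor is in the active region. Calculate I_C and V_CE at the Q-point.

Thevenize the base divider: V_Th = V_CC·R_2/(R_1+R_2) = 19×6.8/107 = 1.21 V, R_Th = R_1‖R_2 = 6.37 kΩ.
Base-emitter loop: V_Th = I_B·R_Th + V_BE + (β+1)I_B·R_E, so I_B = (1.21 − 0.7) / (6.37 + 76×0.18) = 0.0254 mA.
I_C = β·I_B = 75×0.0254 = 1.91 mA, and I_E = (β+1)I_B = 1.93 mA.
V_CE = V_CC − I_C·R_C − I_E·R_E = 19 − 1.91×1 − 1.93×0.18 = 16.7 V.
V_CE = 16.7 V > 0.2 V confirms active-region operation.

I_C ≈ 1.9 mA, V_CE ≈ 17 V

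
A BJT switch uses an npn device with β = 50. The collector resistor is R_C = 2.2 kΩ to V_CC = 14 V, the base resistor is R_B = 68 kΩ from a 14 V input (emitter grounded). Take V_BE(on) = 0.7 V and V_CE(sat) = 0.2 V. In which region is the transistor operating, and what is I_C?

saturation; I_C ≈ 6.3 mA

Assume active: I_B = (14 − 0.7)/68 = 0.196 mA, giving I_C = β·I_B = 9.78 mA.
But then V_CE = 14 − 9.78×2.2 = -7.51 V < V_CE(sat) = 0.2 V — impossible in the active region.
So the transistor is saturated. With V_CE = 0.2 V, I_C = (V_CC − 0.2)/R_C = 13.8/2.2 = 6.27 mA.
Check: β·I_B = 9.78 mA > I_C = 6.27 mA, confirming saturation.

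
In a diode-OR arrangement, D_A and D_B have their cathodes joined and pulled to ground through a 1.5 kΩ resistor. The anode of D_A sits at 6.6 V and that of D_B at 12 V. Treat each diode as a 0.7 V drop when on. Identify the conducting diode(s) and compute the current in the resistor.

Assume both conduct. Then node N would need to be at both 6.6−0.7 = 5.9 V and 12−0.7 = 11.3 V, which is impossible.
Assume only D_B conducts: V_N = 12 − 0.7 = 11.3 V, so I_R = 11.3/1.5 = 7.53 mA.
Check D_A: its anode-to-cathode voltage is 6.6 − 11.3 = -4.7 V < 0.7 V, so it is off. The assumption is consistent.

Only D_B conducts; I_R ≈ 7.5 mA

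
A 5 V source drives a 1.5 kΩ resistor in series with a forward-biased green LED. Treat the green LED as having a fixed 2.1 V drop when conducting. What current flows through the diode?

KVL around the loop: 5 = V_D + I·R = 2.1 + I × 1.5 kΩ.
So I = (5 − 2.1) / 1.5 kΩ = 2.9 / 1.5 = 1.93 mA.

I ≈ 1.9 mA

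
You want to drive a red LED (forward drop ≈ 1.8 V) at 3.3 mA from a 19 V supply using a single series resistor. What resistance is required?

The resistor drops V_S − V_D = 19 − 1.8 = 17.2 V at 3.3 mA.
R = 17.2 V / 3.3 mA = 5.21 kΩ.

R ≈ 5.2 kΩ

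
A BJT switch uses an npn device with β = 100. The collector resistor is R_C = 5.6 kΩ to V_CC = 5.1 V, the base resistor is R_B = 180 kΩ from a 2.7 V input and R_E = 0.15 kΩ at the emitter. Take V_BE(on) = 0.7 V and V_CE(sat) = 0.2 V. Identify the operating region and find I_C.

saturation; I_C ≈ 0.85 mA

Assume active: I_B = (2.7 − 0.7)/(180 + 101×0.15) = 0.0102 mA, I_C = β·I_B = 1.02 mA.
Then V_CE = 5.1 − 1.02×5.6 − 1.04×0.15 = -0.794 V < 0.2 V — the active assumption fails.
Re-solve with V_CE = 0.2 V. KCL at the emitter: V_E/R_E = (V_BB−0.7−V_E)/R_B + (V_CC−0.2−V_E)/R_C, giving V_E = 0.129 V.
I_C = (V_CC − 0.2 − V_E)/R_C = (4.9 − 0.129)/5.6 = 0.852 mA.
Check: I_B = (2 − 0.129)/180 = 0.0104 mA, and β·I_B = 1.04 mA > I_C, confirming saturation.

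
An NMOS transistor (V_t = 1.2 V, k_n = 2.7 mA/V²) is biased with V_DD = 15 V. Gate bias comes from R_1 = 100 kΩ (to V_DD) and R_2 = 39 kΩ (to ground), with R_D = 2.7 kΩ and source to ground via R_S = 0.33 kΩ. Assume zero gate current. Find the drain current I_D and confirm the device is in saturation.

I_D ≈ 3.9 mA

V_G = V_DD·R_2/(R_1+R_2) = 15×39/139 = 4.21 V.
Assume saturation: I_D = (k_n/2)(V_GS − V_t)² with V_GS = V_G − I_D·R_S = 4.21 − 0.33·I_D.
Substituting gives 0.147·I_D² − 3.68·I_D + 12.2 = 0, with roots I_D = 3.94 or 21.1 mA.
The root I_D = 21.1 mA gives V_GS = -2.75 V ≤ V_t, so take I_D = 3.94 mA.
Then V_GS = 2.91 V and V_DS = V_DD − I_D(R_D+R_S) = 15 − 3.94×3.03 = 3.06 V.
Saturation requires V_DS ≥ V_GS − V_t = 1.71 V; 3.06 ≥ 1.71 ✓.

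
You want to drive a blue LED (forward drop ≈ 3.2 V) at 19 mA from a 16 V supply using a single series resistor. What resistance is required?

The resistor drops V_S − V_D = 16 − 3.2 = 12.8 V at 19 mA.
R = 12.8 V / 19 mA = 0.674 kΩ.

R ≈ 0.67 kΩ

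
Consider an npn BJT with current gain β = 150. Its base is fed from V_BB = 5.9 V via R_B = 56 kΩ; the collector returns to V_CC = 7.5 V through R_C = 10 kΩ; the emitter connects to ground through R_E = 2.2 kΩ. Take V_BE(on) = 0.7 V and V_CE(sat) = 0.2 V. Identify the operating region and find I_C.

Assume active: I_B = (5.9 − 0.7)/(56 + 151×2.2) = 0.0134 mA, I_C = β·I_B = 2.01 mA.
Then V_CE = 7.5 − 2.01×10 − 2.02×2.2 = -17 V < 0.2 V — the active assumption fails.
Re-solve with V_CE = 0.2 V. KCL at the emitter: V_E/R_E = (V_BB−0.7−V_E)/R_B + (V_CC−0.2−V_E)/R_C, giving V_E = 1.44 V.
I_C = (V_CC − 0.2 − V_E)/R_C = (7.3 − 1.44)/10 = 0.586 mA.
Check: I_B = (5.2 − 1.44)/56 = 0.0672 mA, and β·I_B = 10.1 mA > I_C, confirming saturation.

saturation; I_C ≈ 0.59 mA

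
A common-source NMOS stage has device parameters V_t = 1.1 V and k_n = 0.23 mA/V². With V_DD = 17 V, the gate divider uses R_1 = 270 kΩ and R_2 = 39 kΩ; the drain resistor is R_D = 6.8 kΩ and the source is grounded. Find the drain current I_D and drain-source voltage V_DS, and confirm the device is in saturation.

I_D ≈ 0.13 mA, V_DS ≈ 16 V

V_G = V_DD·R_2/(R_1+R_2) = 17×39/309 = 2.15 V. With the source grounded, V_GS = V_G = 2.15 V.
Assume saturation: I_D = (k_n/2)(V_GS − V_t)² = (0.23/2)×(2.15 − 1.1)² = 0.115×1.05² = 0.126 mA.
V_DS = V_DD − I_D·R_D = 17 − 0.126×6.8 = 16.1 V.
Saturation requires V_DS ≥ V_GS − V_t = 1.05 V; 16.1 ≥ 1.05 ✓.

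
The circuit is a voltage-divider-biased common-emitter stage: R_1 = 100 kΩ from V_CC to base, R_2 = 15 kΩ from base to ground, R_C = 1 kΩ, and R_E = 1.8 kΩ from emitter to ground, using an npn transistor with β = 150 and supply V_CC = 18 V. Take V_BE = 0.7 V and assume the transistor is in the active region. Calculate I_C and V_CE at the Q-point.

I_C ≈ 0.87 mA, V_CE ≈ 16 V

Thevenize the base divider: V_Th = V_CC·R_2/(R_1+R_2) = 18×15/115 = 2.35 V, R_Th = R_1‖R_2 = 13 kΩ.
Base-emitter loop: V_Th = I_B·R_Th + V_BE + (β+1)I_B·R_E, so I_B = (2.35 − 0.7) / (13 + 151×1.8) = 0.00579 mA.
I_C = β·I_B = 150×0.00579 = 0.868 mA, and I_E = (β+1)I_B = 0.874 mA.
V_CE = V_CC − I_C·R_C − I_E·R_E = 18 − 0.868×1 − 0.874×1.8 = 15.6 V.
V_CE = 15.6 V > 0.2 V confirms active-region operation.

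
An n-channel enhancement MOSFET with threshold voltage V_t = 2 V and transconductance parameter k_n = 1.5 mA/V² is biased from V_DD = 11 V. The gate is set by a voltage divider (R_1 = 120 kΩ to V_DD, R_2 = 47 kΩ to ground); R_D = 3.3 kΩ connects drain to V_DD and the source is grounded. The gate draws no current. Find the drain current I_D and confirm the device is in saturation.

I_D ≈ 0.9 mA

V_G = V_DD·R_2/(R_1+R_2) = 11×47/167 = 3.1 V. With the source grounded, V_GS = V_G = 3.1 V.
Assume saturation: I_D = (k_n/2)(V_GS − V_t)² = (1.5/2)×(3.1 − 2)² = 0.75×1.1² = 0.901 mA.
V_DS = V_DD − I_D·R_D = 11 − 0.901×3.3 = 8.03 V.
Saturation requires V_DS ≥ V_GS − V_t = 1.1 V; 8.03 ≥ 1.1 ✓.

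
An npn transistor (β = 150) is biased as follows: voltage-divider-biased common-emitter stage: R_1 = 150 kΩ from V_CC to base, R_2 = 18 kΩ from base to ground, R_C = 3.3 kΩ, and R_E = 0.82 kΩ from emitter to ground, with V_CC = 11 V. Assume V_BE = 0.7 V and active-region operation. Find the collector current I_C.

I_C ≈ 0.51 mA

Thevenize the base divider: V_Th = V_CC·R_2/(R_1+R_2) = 11×18/168 = 1.18 V, R_Th = R_1‖R_2 = 16.1 kΩ.
Base-emitter loop: V_Th = I_B·R_Th + V_BE + (β+1)I_B·R_E, so I_B = (1.18 − 0.7) / (16.1 + 151×0.82) = 0.00342 mA.
I_C = β·I_B = 150×0.00342 = 0.513 mA, and I_E = (β+1)I_B = 0.517 mA.
V_CE = V_CC − I_C·R_C − I_E·R_E = 11 − 0.513×3.3 − 0.517×0.82 = 8.88 V.
V_CE = 8.88 V > 0.2 V confirms active-region operation.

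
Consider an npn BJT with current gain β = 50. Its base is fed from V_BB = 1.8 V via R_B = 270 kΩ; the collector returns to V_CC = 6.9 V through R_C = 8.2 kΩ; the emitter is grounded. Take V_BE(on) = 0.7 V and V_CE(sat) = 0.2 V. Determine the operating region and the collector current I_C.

active; I_C ≈ 0.2 mA

Assume active. Base-emitter loop: I_B = (V_BB − V_BE)/R_B = (1.8 − 0.7)/270 = 0.00407 mA.
I_C = β·I_B = 50×0.00407 = 0.204 mA.
V_CE = V_CC − I_C·R_C = 6.9 − 0.204×8.2 = 5.23 V > V_CE(sat), so the active-region assumption holds.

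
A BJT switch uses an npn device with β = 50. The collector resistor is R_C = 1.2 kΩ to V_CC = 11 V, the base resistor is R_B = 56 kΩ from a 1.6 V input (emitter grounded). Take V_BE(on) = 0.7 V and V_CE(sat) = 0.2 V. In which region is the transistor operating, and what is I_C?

Assume active. Base-emitter loop: I_B = (V_BB − V_BE)/R_B = (1.6 − 0.7)/56 = 0.0161 mA.
I_C = β·I_B = 50×0.0161 = 0.804 mA.
V_CE = V_CC − I_C·R_C = 11 − 0.804×1.2 = 10 V > V_CE(sat), so the active-region assumption holds.

active; I_C ≈ 0.8 mA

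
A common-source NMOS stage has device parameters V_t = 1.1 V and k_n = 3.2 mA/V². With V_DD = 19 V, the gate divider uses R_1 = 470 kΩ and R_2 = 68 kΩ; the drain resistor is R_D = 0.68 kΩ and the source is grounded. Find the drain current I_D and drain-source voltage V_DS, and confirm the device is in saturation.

I_D ≈ 2.7 mA, V_DS ≈ 17 V

V_G = V_DD·R_2/(R_1+R_2) = 19×68/538 = 2.4 V. With the source grounded, V_GS = V_G = 2.4 V.
Assume saturation: I_D = (k_n/2)(V_GS − V_t)² = (3.2/2)×(2.4 − 1.1)² = 1.6×1.3² = 2.71 mA.
V_DS = V_DD − I_D·R_D = 19 − 2.71×0.68 = 17.2 V.
Saturation requires V_DS ≥ V_GS − V_t = 1.3 V; 17.2 ≥ 1.3 ✓.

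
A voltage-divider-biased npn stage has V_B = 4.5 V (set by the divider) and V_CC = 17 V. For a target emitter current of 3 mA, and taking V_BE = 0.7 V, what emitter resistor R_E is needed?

V_E = V_B − V_BE = 4.5 − 0.7 = 3.8 V.
R_E = V_E / I_E = 3.8 / 3 = 1.27 kΩ.

R_E ≈ 1.3 kΩ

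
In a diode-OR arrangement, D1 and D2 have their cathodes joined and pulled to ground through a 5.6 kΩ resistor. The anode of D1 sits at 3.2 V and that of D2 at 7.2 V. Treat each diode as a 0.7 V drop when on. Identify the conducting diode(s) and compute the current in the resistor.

Assume both conduct. Then node N would need to be at both 3.2−0.7 = 2.5 V and 7.2−0.7 = 6.5 V, which is impossible.
Assume only D2 conducts: V_N = 7.2 − 0.7 = 6.5 V, so I_R = 6.5/5.6 = 1.16 mA.
Check D1: its anode-to-cathode voltage is 3.2 − 6.5 = -3.3 V < 0.7 V, so it is off. The assumption is consistent.

Only D2 conducts; I_R ≈ 1.2 mA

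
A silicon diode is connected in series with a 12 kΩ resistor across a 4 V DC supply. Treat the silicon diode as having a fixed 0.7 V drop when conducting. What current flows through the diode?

KVL around the loop: 4 = V_D + I·R = 0.7 + I × 12 kΩ.
So I = (4 − 0.7) / 12 kΩ = 3.3 / 12 = 0.275 mA.

I ≈ 0.27 mA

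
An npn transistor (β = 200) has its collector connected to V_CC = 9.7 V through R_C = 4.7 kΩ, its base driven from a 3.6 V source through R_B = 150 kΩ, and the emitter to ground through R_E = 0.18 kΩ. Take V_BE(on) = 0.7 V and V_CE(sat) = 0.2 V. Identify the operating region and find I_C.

saturation; I_C ≈ 1.9 mA

Assume active: I_B = (3.6 − 0.7)/(150 + 201×0.18) = 0.0156 mA, I_C = β·I_B = 3.12 mA.
Then V_CE = 9.7 − 3.12×4.7 − 3.13×0.18 = -5.51 V < 0.2 V — the active assumption fails.
Re-solve with V_CE = 0.2 V. KCL at the emitter: V_E/R_E = (V_BB−0.7−V_E)/R_B + (V_CC−0.2−V_E)/R_C, giving V_E = 0.353 V.
I_C = (V_CC − 0.2 − V_E)/R_C = (9.5 − 0.353)/4.7 = 1.95 mA.
Check: I_B = (2.9 − 0.353)/150 = 0.017 mA, and β·I_B = 3.4 mA > I_C, confirming saturation.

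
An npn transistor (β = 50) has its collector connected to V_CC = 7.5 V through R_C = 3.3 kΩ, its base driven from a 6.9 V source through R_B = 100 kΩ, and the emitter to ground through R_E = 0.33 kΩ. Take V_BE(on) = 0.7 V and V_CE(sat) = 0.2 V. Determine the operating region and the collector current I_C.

Assume active: I_B = (6.9 − 0.7)/(100 + 51×0.33) = 0.0531 mA, I_C = β·I_B = 2.65 mA.
Then V_CE = 7.5 − 2.65×3.3 − 2.71×0.33 = -2.15 V < 0.2 V — the active assumption fails.
Re-solve with V_CE = 0.2 V. KCL at the emitter: V_E/R_E = (V_BB−0.7−V_E)/R_B + (V_CC−0.2−V_E)/R_C, giving V_E = 0.68 V.
I_C = (V_CC − 0.2 − V_E)/R_C = (7.3 − 0.68)/3.3 = 2.01 mA.
Check: I_B = (6.2 − 0.68)/100 = 0.0552 mA, and β·I_B = 2.76 mA > I_C, confirming saturation.

saturation; I_C ≈ 2 mA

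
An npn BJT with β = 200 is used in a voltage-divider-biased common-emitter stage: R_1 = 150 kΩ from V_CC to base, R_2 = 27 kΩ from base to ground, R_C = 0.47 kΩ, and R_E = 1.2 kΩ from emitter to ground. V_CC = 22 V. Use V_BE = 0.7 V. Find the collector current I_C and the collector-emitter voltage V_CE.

Thevenize the base divider: V_Th = V_CC·R_2/(R_1+R_2) = 22×27/177 = 3.36 V, R_Th = R_1‖R_2 = 22.9 kΩ.
Base-emitter loop: V_Th = I_B·R_Th + V_BE + (β+1)I_B·R_E, so I_B = (3.36 − 0.7) / (22.9 + 201×1.2) = 0.0101 mA.
I_C = β·I_B = 200×0.0101 = 2.01 mA, and I_E = (β+1)I_B = 2.02 mA.
V_CE = V_CC − I_C·R_C − I_E·R_E = 22 − 2.01×0.47 − 2.02×1.2 = 18.6 V.
V_CE = 18.6 V > 0.2 V confirms active-region operation.

I_C ≈ 2 mA, V_CE ≈ 19 V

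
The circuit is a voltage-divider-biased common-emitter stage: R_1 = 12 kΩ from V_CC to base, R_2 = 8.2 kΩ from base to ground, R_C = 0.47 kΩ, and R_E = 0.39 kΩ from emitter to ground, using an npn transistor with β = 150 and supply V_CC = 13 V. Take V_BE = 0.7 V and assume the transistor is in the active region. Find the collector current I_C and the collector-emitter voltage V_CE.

Thevenize the base divider: V_Th = V_CC·R_2/(R_1+R_2) = 13×8.2/20.2 = 5.28 V, R_Th = R_1‖R_2 = 4.87 kΩ.
Base-emitter loop: V_Th = I_B·R_Th + V_BE + (β+1)I_B·R_E, so I_B = (5.28 − 0.7) / (4.87 + 151×0.39) = 0.0718 mA.
I_C = β·I_B = 150×0.0718 = 10.8 mA, and I_E = (β+1)I_B = 10.8 mA.
V_CE = V_CC − I_C·R_C − I_E·R_E = 13 − 10.8×0.47 − 10.8×0.39 = 3.71 V.
V_CE = 3.71 V > 0.2 V confirms active-region operation.

I_C ≈ 11 mA, V_CE ≈ 3.7 V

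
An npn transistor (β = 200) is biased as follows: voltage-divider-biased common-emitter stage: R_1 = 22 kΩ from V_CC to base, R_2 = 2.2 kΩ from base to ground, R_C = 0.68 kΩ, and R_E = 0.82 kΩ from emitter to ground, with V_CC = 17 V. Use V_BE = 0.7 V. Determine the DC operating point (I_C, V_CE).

I_C ≈ 1 mA, V_CE ≈ 15 V

Thevenize the base divider: V_Th = V_CC·R_2/(R_1+R_2) = 17×2.2/24.2 = 1.55 V, R_Th = R_1‖R_2 = 2 kΩ.
Base-emitter loop: V_Th = I_B·R_Th + V_BE + (β+1)I_B·R_E, so I_B = (1.55 − 0.7) / (2 + 201×0.82) = 0.00507 mA.
I_C = β·I_B = 200×0.00507 = 1.01 mA, and I_E = (β+1)I_B = 1.02 mA.
V_CE = V_CC − I_C·R_C − I_E·R_E = 17 − 1.01×0.68 − 1.02×0.82 = 15.5 V.
V_CE = 15.5 V > 0.2 V confirms active-region operation.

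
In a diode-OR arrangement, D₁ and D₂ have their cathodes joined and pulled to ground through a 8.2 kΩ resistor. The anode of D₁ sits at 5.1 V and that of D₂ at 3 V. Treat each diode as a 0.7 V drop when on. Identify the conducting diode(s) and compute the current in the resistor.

Only D₁ conducts; I_R ≈ 0.54 mA

Assume both conduct. Then node N would need to be at both 5.1−0.7 = 4.4 V and 3−0.7 = 2.3 V, which is impossible.
Assume only D₁ conducts: V_N = 5.1 − 0.7 = 4.4 V, so I_R = 4.4/8.2 = 0.537 mA.
Check D₂: its anode-to-cathode voltage is 3 − 4.4 = -1.4 V < 0.7 V, so it is off. The assumption is consistent.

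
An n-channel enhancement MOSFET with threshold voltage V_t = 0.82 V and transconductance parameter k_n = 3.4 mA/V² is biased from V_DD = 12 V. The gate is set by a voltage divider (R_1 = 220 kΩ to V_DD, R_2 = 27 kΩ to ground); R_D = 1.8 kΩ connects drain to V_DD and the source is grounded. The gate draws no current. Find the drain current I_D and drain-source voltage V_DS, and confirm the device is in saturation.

I_D ≈ 0.41 mA, V_DS ≈ 11 V

V_G = V_DD·R_2/(R_1+R_2) = 12×27/247 = 1.31 V. With the source grounded, V_GS = V_G = 1.31 V.
Assume saturation: I_D = (k_n/2)(V_GS − V_t)² = (3.4/2)×(1.31 − 0.82)² = 1.7×0.492² = 0.411 mA.
V_DS = V_DD − I_D·R_D = 12 − 0.411×1.8 = 11.3 V.
Saturation requires V_DS ≥ V_GS − V_t = 0.492 V; 11.3 ≥ 0.492 ✓.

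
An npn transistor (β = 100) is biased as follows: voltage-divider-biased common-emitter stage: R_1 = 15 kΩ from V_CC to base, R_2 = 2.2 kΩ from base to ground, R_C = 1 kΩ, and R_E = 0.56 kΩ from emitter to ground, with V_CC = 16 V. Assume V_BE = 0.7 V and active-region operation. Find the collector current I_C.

I_C ≈ 2.3 mA

Thevenize the base divider: V_Th = V_CC·R_2/(R_1+R_2) = 16×2.2/17.2 = 2.05 V, R_Th = R_1‖R_2 = 1.92 kΩ.
Base-emitter loop: V_Th = I_B·R_Th + V_BE + (β+1)I_B·R_E, so I_B = (2.05 − 0.7) / (1.92 + 101×0.56) = 0.023 mA.
I_C = β·I_B = 100×0.023 = 2.3 mA, and I_E = (β+1)I_B = 2.33 mA.
V_CE = V_CC − I_C·R_C − I_E·R_E = 16 − 2.3×1 − 2.33×0.56 = 12.4 V.
V_CE = 12.4 V > 0.2 V confirms active-region operation.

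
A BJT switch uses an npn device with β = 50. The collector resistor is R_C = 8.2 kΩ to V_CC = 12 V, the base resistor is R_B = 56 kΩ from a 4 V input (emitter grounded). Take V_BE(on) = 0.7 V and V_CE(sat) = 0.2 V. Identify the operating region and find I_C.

Assume active: I_B = (4 − 0.7)/56 = 0.0589 mA, giving I_C = β·I_B = 2.95 mA.
But then V_CE = 12 − 2.95×8.2 = -12.2 V < V_CE(sat) = 0.2 V — impossible in the active region.
So the transistor is saturated. With V_CE = 0.2 V, I_C = (V_CC − 0.2)/R_C = 11.8/8.2 = 1.44 mA.
Check: β·I_B = 2.95 mA > I_C = 1.44 mA, confirming saturation.

saturation; I_C ≈ 1.4 mA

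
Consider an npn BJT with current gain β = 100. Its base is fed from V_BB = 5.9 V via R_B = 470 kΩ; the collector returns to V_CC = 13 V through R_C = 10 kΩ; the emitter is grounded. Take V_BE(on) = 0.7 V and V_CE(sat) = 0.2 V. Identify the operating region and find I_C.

Assume active. Base-emitter loop: I_B = (V_BB − V_BE)/R_B = (5.9 − 0.7)/470 = 0.0111 mA.
I_C = β·I_B = 100×0.0111 = 1.11 mA.
V_CE = V_CC − I_C·R_C = 13 − 1.11×10 = 1.94 V > V_CE(sat), so the active-region assumption holds.

active; I_C ≈ 1.1 mA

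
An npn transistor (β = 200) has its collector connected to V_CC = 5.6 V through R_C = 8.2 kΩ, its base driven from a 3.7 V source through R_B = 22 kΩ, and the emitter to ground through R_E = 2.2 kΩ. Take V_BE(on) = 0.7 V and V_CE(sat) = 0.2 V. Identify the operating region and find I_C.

saturation; I_C ≈ 0.5 mA

Assume active: I_B = (3.7 − 0.7)/(22 + 201×2.2) = 0.00646 mA, I_C = β·I_B = 1.29 mA.
Then V_CE = 5.6 − 1.29×8.2 − 1.3×2.2 = -7.86 V < 0.2 V — the active assumption fails.
Re-solve with V_CE = 0.2 V. KCL at the emitter: V_E/R_E = (V_BB−0.7−V_E)/R_B + (V_CC−0.2−V_E)/R_C, giving V_E = 1.28 V.
I_C = (V_CC − 0.2 − V_E)/R_C = (5.4 − 1.28)/8.2 = 0.503 mA.
Check: I_B = (3 − 1.28)/22 = 0.0783 mA, and β·I_B = 15.7 mA > I_C, confirming saturation.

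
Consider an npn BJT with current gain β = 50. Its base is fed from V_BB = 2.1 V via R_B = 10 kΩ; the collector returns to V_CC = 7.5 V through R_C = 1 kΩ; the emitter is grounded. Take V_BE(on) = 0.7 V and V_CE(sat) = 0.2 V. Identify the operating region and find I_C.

Assume active. Base-emitter loop: I_B = (V_BB − V_BE)/R_B = (2.1 − 0.7)/10 = 0.14 mA.
I_C = β·I_B = 50×0.14 = 7 mA.
V_CE = V_CC − I_C·R_C = 7.5 − 7×1 = 0.5 V > V_CE(sat), so the active-region assumption holds.

active; I_C ≈ 7 mA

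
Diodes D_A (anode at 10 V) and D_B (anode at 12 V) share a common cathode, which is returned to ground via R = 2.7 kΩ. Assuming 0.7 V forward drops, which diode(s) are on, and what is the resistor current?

Assume both conduct. Then node N would need to be at both 10−0.7 = 9.3 V and 12−0.7 = 11.3 V, which is impossible.
Assume only D_B conducts: V_N = 12 − 0.7 = 11.3 V, so I_R = 11.3/2.7 = 4.19 mA.
Check D_A: its anode-to-cathode voltage is 10 − 11.3 = -1.3 V < 0.7 V, so it is off. The assumption is consistent.

Only D_B conducts; I_R ≈ 4.2 mA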